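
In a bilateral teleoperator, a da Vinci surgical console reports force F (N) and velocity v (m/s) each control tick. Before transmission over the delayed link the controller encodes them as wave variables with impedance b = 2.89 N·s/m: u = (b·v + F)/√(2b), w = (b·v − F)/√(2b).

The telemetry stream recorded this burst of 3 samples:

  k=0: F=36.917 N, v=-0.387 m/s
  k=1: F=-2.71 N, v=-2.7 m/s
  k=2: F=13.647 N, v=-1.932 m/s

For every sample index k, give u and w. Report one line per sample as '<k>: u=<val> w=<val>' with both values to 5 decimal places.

0: u=14.89024 w=-15.82065
1: u=-4.37283 w=-2.11841
2: u=3.35398 w=-7.99883

k=0: b·v=2.89×(-0.387)=-1.11843; √(2b)=2.40416; u=(-1.11843+36.917)/2.40416=14.89024, w=(-1.11843−36.917)/2.40416=-15.82065
k=1: b·v=2.89×(-2.7)=-7.80300; √(2b)=2.40416; u=(-7.80300+(-2.71))/2.40416=-4.37283, w=(-7.80300−(-2.71))/2.40416=-2.11841
k=2: b·v=2.89×(-1.932)=-5.58348; √(2b)=2.40416; u=(-5.58348+13.647)/2.40416=3.35398, w=(-5.58348−13.647)/2.40416=-7.99883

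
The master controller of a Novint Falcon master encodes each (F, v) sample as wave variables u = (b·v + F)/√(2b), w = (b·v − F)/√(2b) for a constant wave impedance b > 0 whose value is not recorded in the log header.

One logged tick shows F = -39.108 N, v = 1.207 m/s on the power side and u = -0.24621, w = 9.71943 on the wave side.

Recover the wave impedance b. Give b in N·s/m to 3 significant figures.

u + w = 9.47322;  u + w = √(2b)·v, so √(2b) = 9.47322/1.207 = 7.84857.
b = (√(2b))²/2 = 61.60000/2 = 30.80000.
(Check via u − w = 2F/√(2b): u − w = -9.96564, 2F/√(2b) = -9.96564.)

b = 30.8 N·s/m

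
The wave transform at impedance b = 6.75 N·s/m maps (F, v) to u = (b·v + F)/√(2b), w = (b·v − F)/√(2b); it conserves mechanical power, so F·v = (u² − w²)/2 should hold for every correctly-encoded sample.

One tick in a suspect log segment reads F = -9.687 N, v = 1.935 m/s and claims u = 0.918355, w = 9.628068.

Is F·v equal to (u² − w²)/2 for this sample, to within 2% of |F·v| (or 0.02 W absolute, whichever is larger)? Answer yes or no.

F·v = (-9.687)×1.935 = -18.744345 W.
(u² − w²)/2 = (0.843376 − 92.699693)/2 = -45.928159 W.
|Δ| = 27.183814;  2% of max(1, |F·v|) = 0.374887.

no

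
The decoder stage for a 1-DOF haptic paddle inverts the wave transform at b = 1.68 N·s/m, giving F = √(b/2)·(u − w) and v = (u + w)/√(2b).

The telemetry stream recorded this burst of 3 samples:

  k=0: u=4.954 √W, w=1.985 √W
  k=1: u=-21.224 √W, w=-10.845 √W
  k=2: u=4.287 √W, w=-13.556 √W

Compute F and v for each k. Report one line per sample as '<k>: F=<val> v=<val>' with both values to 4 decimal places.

0: F=2.7211 v=3.7855
1: F=-9.5125 v=-17.4951
2: F=16.3534 v=-5.0567

k=0: u−w=2.9690, u+w=6.9390; √(b/2)=0.9165, √(2b)=1.8330; F=0.9165×2.969=2.7211, v=6.9390/1.8330=3.7855
k=1: u−w=-10.3790, u+w=-32.0690; √(b/2)=0.9165, √(2b)=1.8330; F=0.9165×(-10.379)=-9.5125, v=-32.0690/1.8330=-17.4951
k=2: u−w=17.8430, u+w=-9.2690; √(b/2)=0.9165, √(2b)=1.8330; F=0.9165×17.843=16.3534, v=-9.2690/1.8330=-5.0567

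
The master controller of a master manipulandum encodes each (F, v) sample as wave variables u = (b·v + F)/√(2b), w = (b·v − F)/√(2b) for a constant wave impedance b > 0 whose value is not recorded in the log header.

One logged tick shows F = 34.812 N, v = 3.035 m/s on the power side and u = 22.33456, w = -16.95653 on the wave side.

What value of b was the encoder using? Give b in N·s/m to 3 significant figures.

b = 1.57 N·s/m

u + w = 5.3780;  u + w = √(2b)·v, so √(2b) = 5.3780/3.035 = 1.7720.
b = (√(2b))²/2 = 3.1400/2 = 1.5700.
(Check via u − w = 2F/√(2b): u − w = 39.2911, 2F/√(2b) = 39.2911.)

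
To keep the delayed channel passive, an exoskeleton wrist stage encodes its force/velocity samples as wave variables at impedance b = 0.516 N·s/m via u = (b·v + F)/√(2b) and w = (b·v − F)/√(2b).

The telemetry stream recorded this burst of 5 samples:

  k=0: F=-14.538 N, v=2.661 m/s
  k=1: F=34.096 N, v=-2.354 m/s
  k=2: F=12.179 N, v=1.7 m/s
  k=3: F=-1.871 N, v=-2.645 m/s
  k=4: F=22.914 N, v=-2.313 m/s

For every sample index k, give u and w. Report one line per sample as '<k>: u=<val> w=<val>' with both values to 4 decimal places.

k=0: b·v=0.516×2.661=1.3731; √(2b)=1.0159; u=(1.3731+(-14.538))/1.0159=-12.9592, w=(1.3731−(-14.538))/1.0159=15.6625
k=1: b·v=0.516×(-2.354)=-1.2147; √(2b)=1.0159; u=(-1.2147+34.096)/1.0159=32.3675, w=(-1.2147−34.096)/1.0159=-34.7589
k=2: b·v=0.516×1.7=0.8772; √(2b)=1.0159; u=(0.8772+12.179)/1.0159=12.8522, w=(0.8772−12.179)/1.0159=-11.1252
k=3: b·v=0.516×(-2.645)=-1.3648; √(2b)=1.0159; u=(-1.3648+(-1.871))/1.0159=-3.1853, w=(-1.3648−(-1.871))/1.0159=0.4983
k=4: b·v=0.516×(-2.313)=-1.1935; √(2b)=1.0159; u=(-1.1935+22.914)/1.0159=21.3811, w=(-1.1935−22.914)/1.0159=-23.7308

0: u=-12.9592 w=15.6625
1: u=32.3675 w=-34.7589
2: u=12.8522 w=-11.1252
3: u=-3.1853 w=0.4983
4: u=21.3811 w=-23.7308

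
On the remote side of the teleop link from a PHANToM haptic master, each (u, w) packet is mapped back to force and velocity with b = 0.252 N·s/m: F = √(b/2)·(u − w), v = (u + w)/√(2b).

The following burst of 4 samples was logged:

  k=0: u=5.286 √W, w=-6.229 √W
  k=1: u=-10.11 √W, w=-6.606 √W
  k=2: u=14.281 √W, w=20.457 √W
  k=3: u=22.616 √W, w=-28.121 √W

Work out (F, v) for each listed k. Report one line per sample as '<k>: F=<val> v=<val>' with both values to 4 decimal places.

k=0: u−w=11.5150, u+w=-0.9430; √(b/2)=0.3550, √(2b)=0.7099; F=0.3550×11.515=4.0874, v=-0.9430/0.7099=-1.3283
k=1: u−w=-3.5040, u+w=-16.7160; √(b/2)=0.3550, √(2b)=0.7099; F=0.3550×(-3.504)=-1.2438, v=-16.7160/0.7099=-23.5460
k=2: u−w=-6.1760, u+w=34.7380; √(b/2)=0.3550, √(2b)=0.7099; F=0.3550×(-6.176)=-2.1923, v=34.7380/0.7099=48.9316
k=3: u−w=50.7370, u+w=-5.5050; √(b/2)=0.3550, √(2b)=0.7099; F=0.3550×50.737=18.0098, v=-5.5050/0.7099=-7.7543

0: F=4.0874 v=-1.3283
1: F=-1.2438 v=-23.5460
2: F=-2.1923 v=48.9316
3: F=18.0098 v=-7.7543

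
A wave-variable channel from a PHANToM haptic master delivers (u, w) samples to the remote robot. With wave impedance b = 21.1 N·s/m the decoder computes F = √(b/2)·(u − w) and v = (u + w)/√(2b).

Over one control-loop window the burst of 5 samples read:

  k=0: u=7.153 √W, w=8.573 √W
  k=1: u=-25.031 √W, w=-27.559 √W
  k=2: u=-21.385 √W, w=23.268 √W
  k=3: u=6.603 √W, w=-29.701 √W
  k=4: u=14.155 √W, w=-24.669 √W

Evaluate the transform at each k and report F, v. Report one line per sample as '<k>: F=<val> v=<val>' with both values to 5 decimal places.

k=0: u−w=-1.42000, u+w=15.72600; √(b/2)=3.24808, √(2b)=6.49615; F=3.24808×(-1.42)=-4.61227, v=15.72600/6.49615=2.42082
k=1: u−w=2.52800, u+w=-52.59000; √(b/2)=3.24808, √(2b)=6.49615; F=3.24808×2.528=8.21114, v=-52.59000/6.49615=-8.09556
k=2: u−w=-44.65300, u+w=1.88300; √(b/2)=3.24808, √(2b)=6.49615; F=3.24808×(-44.653)=-145.03635, v=1.88300/6.49615=0.28986
k=3: u−w=36.30400, u+w=-23.09800; √(b/2)=3.24808, √(2b)=6.49615; F=3.24808×36.304=117.91816, v=-23.09800/6.49615=-3.55564
k=4: u−w=38.82400, u+w=-10.51400; √(b/2)=3.24808, √(2b)=6.49615; F=3.24808×38.824=126.10332, v=-10.51400/6.49615=-1.61850

0: F=-4.61227 v=2.42082
1: F=8.21114 v=-8.09556
2: F=-145.03635 v=0.28986
3: F=117.91816 v=-3.55564
4: F=126.10332 v=-1.61850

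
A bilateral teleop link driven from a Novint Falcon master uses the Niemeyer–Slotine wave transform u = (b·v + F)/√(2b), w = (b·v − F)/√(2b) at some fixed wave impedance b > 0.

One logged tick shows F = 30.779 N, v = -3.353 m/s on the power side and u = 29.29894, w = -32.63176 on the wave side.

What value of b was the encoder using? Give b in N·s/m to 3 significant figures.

u + w = -3.3328;  u + w = √(2b)·v, so √(2b) = -3.3328/(-3.353) = 0.9940.
b = (√(2b))²/2 = 0.9880/2 = 0.4940.
(Check via u − w = 2F/√(2b): u − w = 61.9307, 2F/√(2b) = 61.9307.)

b = 0.494 N·s/m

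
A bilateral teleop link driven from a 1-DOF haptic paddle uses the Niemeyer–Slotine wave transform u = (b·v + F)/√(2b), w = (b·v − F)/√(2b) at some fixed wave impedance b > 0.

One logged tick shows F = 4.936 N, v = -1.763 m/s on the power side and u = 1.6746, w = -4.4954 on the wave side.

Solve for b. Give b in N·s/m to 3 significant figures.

b = 1.28 N·s/m

u + w = -2.820800;  u + w = √(2b)·v, so √(2b) = -2.820800/(-1.763) = 1.600000.
b = (√(2b))²/2 = 2.560000/2 = 1.280000.
(Check via u − w = 2F/√(2b): u − w = 6.170000, 2F/√(2b) = 6.170000.)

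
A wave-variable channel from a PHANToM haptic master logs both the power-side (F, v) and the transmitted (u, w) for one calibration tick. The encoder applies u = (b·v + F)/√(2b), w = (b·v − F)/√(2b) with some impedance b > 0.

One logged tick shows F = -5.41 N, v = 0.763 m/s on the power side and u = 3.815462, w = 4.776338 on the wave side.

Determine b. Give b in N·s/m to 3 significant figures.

b = 63.4 N·s/m

u + w = 8.591800;  u + w = √(2b)·v, so √(2b) = 8.591800/0.763 = 11.260550.
b = (√(2b))²/2 = 126.799997/2 = 63.399998.
(Check via u − w = 2F/√(2b): u − w = -0.960876, 2F/√(2b) = -0.960877.)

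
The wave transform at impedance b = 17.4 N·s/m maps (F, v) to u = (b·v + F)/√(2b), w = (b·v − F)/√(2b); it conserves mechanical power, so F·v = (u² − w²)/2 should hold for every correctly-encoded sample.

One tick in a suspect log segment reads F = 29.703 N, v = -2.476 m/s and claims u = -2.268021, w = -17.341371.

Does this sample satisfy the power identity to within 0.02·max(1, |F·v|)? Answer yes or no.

no

F·v = 29.703×(-2.476) = -73.544628 W.
(u² − w²)/2 = (5.143919 − 300.723148)/2 = -147.789614 W.
|Δ| = 74.244986;  2% of max(1, |F·v|) = 1.470893.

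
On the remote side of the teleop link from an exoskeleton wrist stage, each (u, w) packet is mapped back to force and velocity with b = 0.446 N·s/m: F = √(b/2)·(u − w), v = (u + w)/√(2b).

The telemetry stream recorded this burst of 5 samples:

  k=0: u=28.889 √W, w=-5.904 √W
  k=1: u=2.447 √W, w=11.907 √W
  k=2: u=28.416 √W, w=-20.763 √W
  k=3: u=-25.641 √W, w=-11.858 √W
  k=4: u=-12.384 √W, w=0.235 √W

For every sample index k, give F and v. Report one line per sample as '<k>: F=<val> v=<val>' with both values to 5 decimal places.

k=0: u−w=34.79300, u+w=22.98500; √(b/2)=0.47223, √(2b)=0.94446; F=0.47223×34.793=16.43026, v=22.98500/0.94446=24.33672
k=1: u−w=-9.46000, u+w=14.35400; √(b/2)=0.47223, √(2b)=0.94446; F=0.47223×(-9.46)=-4.46728, v=14.35400/0.94446=15.19814
k=2: u−w=49.17900, u+w=7.65300; √(b/2)=0.47223, √(2b)=0.94446; F=0.47223×49.179=23.22374, v=7.65300/0.94446=8.10306
k=3: u−w=-13.78300, u+w=-37.49900; √(b/2)=0.47223, √(2b)=0.94446; F=0.47223×(-13.783)=-6.50873, v=-37.49900/0.94446=-39.70427
k=4: u−w=-12.61900, u+w=-12.14900; √(b/2)=0.47223, √(2b)=0.94446; F=0.47223×(-12.619)=-5.95905, v=-12.14900/0.94446=-12.86347

0: F=16.43026 v=24.33672
1: F=-4.46728 v=15.19814
2: F=23.22374 v=8.10306
3: F=-6.50873 v=-39.70427
4: F=-5.95905 v=-12.86347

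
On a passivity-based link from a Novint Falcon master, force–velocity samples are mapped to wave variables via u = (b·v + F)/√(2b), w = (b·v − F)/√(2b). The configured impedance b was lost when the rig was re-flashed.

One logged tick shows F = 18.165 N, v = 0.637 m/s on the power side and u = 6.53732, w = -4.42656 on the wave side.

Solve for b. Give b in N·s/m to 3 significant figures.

b = 5.49 N·s/m

u + w = 2.11076;  u + w = √(2b)·v, so √(2b) = 2.11076/0.637 = 3.31359.
b = (√(2b))²/2 = 10.97991/2 = 5.48996.
(Check via u − w = 2F/√(2b): u − w = 10.96388, 2F/√(2b) = 10.96392.)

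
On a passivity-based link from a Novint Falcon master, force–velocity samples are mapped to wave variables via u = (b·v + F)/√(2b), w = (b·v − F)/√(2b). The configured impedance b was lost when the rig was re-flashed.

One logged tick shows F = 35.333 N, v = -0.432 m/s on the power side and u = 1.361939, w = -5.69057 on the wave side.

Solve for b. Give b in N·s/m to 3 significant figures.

b = 50.2 N·s/m

u + w = -4.328631;  u + w = √(2b)·v, so √(2b) = -4.328631/(-0.432) = 10.019979.
b = (√(2b))²/2 = 100.399983/2 = 50.199991.
(Check via u − w = 2F/√(2b): u − w = 7.052509, 2F/√(2b) = 7.052510.)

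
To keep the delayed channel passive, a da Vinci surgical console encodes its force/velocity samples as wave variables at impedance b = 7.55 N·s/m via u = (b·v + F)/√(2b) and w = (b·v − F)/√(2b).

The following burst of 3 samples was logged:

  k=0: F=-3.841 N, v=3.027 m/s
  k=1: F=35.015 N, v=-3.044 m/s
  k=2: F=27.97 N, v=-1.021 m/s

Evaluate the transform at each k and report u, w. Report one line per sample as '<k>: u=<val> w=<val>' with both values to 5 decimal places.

0: u=4.89281 w=6.86972
1: u=3.09655 w=-14.92514
2: u=5.21413 w=-9.18161

k=0: b·v=7.55×3.027=22.85385; √(2b)=3.88587; u=(22.85385+(-3.841))/3.88587=4.89281, w=(22.85385−(-3.841))/3.88587=6.86972
k=1: b·v=7.55×(-3.044)=-22.98220; √(2b)=3.88587; u=(-22.98220+35.015)/3.88587=3.09655, w=(-22.98220−35.015)/3.88587=-14.92514
k=2: b·v=7.55×(-1.021)=-7.70855; √(2b)=3.88587; u=(-7.70855+27.97)/3.88587=5.21413, w=(-7.70855−27.97)/3.88587=-9.18161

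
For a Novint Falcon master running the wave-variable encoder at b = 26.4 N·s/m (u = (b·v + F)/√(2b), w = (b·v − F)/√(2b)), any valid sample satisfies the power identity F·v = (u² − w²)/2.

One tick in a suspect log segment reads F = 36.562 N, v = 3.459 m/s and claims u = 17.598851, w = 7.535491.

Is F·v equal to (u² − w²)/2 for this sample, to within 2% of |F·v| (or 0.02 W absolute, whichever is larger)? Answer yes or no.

F·v = 36.562×3.459 = 126.467958 W.
(u² − w²)/2 = (309.719557 − 56.783625)/2 = 126.467966 W.
|Δ| = 0.000008;  2% of max(1, |F·v|) = 2.529359.

yes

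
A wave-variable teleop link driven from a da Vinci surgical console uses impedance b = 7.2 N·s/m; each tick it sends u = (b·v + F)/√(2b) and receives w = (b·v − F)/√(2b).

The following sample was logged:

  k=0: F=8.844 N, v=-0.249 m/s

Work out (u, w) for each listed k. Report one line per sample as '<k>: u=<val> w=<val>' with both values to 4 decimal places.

0: u=1.8582 w=-2.8030

k=0: b·v=7.2×(-0.249)=-1.7928; √(2b)=3.7947; u=(-1.7928+8.844)/3.7947=1.8582, w=(-1.7928−8.844)/3.7947=-2.8030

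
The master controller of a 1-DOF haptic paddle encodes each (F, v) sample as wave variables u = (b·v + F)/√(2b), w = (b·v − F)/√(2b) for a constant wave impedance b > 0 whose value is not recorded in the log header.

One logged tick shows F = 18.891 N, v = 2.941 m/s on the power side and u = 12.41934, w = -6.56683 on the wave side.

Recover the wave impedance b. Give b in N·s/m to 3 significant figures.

b = 1.98 N·s/m

u + w = 5.8525;  u + w = √(2b)·v, so √(2b) = 5.8525/2.941 = 1.9900.
b = (√(2b))²/2 = 3.9600/2 = 1.9800.
(Check via u − w = 2F/√(2b): u − w = 18.9862, 2F/√(2b) = 18.9862.)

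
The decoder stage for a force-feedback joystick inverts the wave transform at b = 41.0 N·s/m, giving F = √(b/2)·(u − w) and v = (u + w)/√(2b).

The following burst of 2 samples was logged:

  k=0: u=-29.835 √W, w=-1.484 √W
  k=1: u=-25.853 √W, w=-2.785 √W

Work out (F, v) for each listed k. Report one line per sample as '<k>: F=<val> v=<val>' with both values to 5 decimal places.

0: F=-128.36461 v=-3.45860
1: F=-104.44481 v=-3.16254

k=0: u−w=-28.35100, u+w=-31.31900; √(b/2)=4.52769, √(2b)=9.05539; F=4.52769×(-28.351)=-128.36461, v=-31.31900/9.05539=-3.45860
k=1: u−w=-23.06800, u+w=-28.63800; √(b/2)=4.52769, √(2b)=9.05539; F=4.52769×(-23.068)=-104.44481, v=-28.63800/9.05539=-3.16254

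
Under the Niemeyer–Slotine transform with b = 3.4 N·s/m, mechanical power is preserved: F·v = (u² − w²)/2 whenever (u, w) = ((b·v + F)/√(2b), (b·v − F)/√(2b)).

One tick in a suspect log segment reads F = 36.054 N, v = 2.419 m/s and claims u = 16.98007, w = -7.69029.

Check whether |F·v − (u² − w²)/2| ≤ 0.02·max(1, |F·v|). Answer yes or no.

no

F·v = 36.054×2.419 = 87.21463 W.
(u² − w²)/2 = (288.32278 − 59.14056)/2 = 114.59111 W.
|Δ| = 27.37648;  2% of max(1, |F·v|) = 1.74429.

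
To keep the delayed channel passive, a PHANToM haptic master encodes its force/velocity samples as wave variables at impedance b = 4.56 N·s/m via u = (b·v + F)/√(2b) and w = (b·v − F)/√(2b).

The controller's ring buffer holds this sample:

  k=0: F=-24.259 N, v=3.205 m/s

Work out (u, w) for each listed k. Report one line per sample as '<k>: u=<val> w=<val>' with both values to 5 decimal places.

k=0: b·v=4.56×3.205=14.61480; √(2b)=3.01993; u=(14.61480+(-24.259))/3.01993=-3.19351, w=(14.61480−(-24.259))/3.01993=12.87240

0: u=-3.19351 w=12.87240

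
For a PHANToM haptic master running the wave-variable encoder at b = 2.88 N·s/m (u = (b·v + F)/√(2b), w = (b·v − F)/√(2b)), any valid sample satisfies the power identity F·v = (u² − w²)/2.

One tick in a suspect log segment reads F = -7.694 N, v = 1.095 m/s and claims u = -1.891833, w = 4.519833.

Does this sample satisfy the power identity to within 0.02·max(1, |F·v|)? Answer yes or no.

yes

F·v = (-7.694)×1.095 = -8.424930 W.
(u² − w²)/2 = (3.579032 − 20.428890)/2 = -8.424929 W.
|Δ| = 0.000001;  2% of max(1, |F·v|) = 0.168499.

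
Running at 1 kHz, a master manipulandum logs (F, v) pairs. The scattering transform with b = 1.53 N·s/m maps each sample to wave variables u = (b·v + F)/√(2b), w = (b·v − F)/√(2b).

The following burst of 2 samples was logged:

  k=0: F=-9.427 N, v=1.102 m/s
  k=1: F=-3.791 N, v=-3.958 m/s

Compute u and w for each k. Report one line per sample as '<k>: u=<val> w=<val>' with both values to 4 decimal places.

k=0: b·v=1.53×1.102=1.6861; √(2b)=1.7493; u=(1.6861+(-9.427))/1.7493=-4.4252, w=(1.6861−(-9.427))/1.7493=6.3529
k=1: b·v=1.53×(-3.958)=-6.0557; √(2b)=1.7493; u=(-6.0557+(-3.791))/1.7493=-5.6290, w=(-6.0557−(-3.791))/1.7493=-1.2947

0: u=-4.4252 w=6.3529
1: u=-5.6290 w=-1.2947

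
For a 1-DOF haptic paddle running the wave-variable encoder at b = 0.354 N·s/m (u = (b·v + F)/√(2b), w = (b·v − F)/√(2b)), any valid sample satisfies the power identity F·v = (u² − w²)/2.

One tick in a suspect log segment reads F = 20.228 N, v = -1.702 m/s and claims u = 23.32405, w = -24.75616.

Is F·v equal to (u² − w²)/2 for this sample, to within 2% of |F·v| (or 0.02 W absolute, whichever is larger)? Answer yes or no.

F·v = 20.228×(-1.702) = -34.42806 W.
(u² − w²)/2 = (544.01131 − 612.86746)/2 = -34.42807 W.
|Δ| = 0.00002;  2% of max(1, |F·v|) = 0.68856.

yes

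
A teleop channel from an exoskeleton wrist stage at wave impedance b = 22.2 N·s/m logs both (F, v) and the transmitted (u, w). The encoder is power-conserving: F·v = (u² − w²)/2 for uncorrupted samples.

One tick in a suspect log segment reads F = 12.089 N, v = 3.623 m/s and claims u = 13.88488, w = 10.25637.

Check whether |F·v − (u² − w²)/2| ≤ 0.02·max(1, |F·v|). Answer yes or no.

yes

F·v = 12.089×3.623 = 43.7984 W.
(u² − w²)/2 = (192.7899 − 105.1931)/2 = 43.7984 W.
|Δ| = 0.0001;  2% of max(1, |F·v|) = 0.8760.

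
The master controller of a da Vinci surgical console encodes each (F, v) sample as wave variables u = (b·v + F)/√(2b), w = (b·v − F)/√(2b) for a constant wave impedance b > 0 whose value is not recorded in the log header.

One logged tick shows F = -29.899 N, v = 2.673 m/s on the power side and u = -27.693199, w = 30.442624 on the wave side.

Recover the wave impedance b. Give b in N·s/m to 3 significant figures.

b = 0.529 N·s/m

u + w = 2.749425;  u + w = √(2b)·v, so √(2b) = 2.749425/2.673 = 1.028591.
b = (√(2b))²/2 = 1.058000/2 = 0.529000.
(Check via u − w = 2F/√(2b): u − w = -58.135823, 2F/√(2b) = -58.135812.)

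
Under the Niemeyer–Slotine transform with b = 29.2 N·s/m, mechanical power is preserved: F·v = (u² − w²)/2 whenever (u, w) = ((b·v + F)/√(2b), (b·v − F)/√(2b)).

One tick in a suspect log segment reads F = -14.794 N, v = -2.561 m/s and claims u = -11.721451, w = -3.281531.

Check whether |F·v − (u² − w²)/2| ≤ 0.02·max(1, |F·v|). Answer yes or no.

F·v = (-14.794)×(-2.561) = 37.887434 W.
(u² − w²)/2 = (137.392414 − 10.768446)/2 = 63.311984 W.
|Δ| = 25.424550;  2% of max(1, |F·v|) = 0.757749.

no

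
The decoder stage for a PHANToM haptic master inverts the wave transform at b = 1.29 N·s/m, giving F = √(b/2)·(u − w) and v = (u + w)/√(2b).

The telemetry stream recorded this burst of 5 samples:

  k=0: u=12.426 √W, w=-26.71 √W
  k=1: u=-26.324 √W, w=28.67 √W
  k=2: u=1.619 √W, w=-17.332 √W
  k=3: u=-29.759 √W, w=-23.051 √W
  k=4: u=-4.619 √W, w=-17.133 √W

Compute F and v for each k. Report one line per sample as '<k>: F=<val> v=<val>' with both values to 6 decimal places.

k=0: u−w=39.136000, u+w=-14.284000; √(b/2)=0.803119, √(2b)=1.606238; F=0.803119×39.136=31.430862, v=-14.284000/1.606238=-8.892830
k=1: u−w=-54.994000, u+w=2.346000; √(b/2)=0.803119, √(2b)=1.606238; F=0.803119×(-54.994)=-44.166722, v=2.346000/1.606238=1.460556
k=2: u−w=18.951000, u+w=-15.713000; √(b/2)=0.803119, √(2b)=1.606238; F=0.803119×18.951=15.219907, v=-15.713000/1.606238=-9.782487
k=3: u−w=-6.708000, u+w=-52.810000; √(b/2)=0.803119, √(2b)=1.606238; F=0.803119×(-6.708)=-5.387322, v=-52.810000/1.606238=-32.878070
k=4: u−w=12.514000, u+w=-21.752000; √(b/2)=0.803119, √(2b)=1.606238; F=0.803119×12.514=10.050230, v=-21.752000/1.606238=-13.542204

0: F=31.430862 v=-8.892830
1: F=-44.166722 v=1.460556
2: F=15.219907 v=-9.782487
3: F=-5.387322 v=-32.878070
4: F=10.050230 v=-13.542204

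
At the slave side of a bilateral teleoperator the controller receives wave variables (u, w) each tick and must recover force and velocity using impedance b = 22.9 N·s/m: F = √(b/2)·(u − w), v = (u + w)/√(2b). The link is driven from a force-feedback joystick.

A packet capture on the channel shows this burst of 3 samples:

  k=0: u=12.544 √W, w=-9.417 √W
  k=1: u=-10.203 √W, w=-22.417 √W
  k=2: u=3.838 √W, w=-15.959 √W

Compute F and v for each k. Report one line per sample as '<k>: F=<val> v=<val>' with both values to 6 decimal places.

0: F=74.311299 v=0.462057
1: F=41.329548 v=-4.820046
2: F=66.988789 v=-1.791042

k=0: u−w=21.961000, u+w=3.127000; √(b/2)=3.383785, √(2b)=6.767570; F=3.383785×21.961=74.311299, v=3.127000/6.767570=0.462057
k=1: u−w=12.214000, u+w=-32.620000; √(b/2)=3.383785, √(2b)=6.767570; F=3.383785×12.214=41.329548, v=-32.620000/6.767570=-4.820046
k=2: u−w=19.797000, u+w=-12.121000; √(b/2)=3.383785, √(2b)=6.767570; F=3.383785×19.797=66.988789, v=-12.121000/6.767570=-1.791042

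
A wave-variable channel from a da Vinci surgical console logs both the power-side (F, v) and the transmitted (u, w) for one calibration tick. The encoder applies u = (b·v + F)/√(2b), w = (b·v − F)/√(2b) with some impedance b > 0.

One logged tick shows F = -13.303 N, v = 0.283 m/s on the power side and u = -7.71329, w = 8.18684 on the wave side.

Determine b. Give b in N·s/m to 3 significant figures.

u + w = 0.4736;  u + w = √(2b)·v, so √(2b) = 0.4736/0.283 = 1.6733.
b = (√(2b))²/2 = 2.8000/2 = 1.4000.
(Check via u − w = 2F/√(2b): u − w = -15.9001, 2F/√(2b) = -15.9001.)

b = 1.4 N·s/m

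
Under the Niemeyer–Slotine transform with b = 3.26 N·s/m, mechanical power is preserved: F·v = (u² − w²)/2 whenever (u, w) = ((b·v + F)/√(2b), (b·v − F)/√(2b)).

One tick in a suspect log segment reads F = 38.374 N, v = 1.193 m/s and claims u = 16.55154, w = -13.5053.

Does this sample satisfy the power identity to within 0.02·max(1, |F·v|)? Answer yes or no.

F·v = 38.374×1.193 = 45.7802 W.
(u² − w²)/2 = (273.9535 − 182.3931)/2 = 45.7802 W.
|Δ| = 0.0000;  2% of max(1, |F·v|) = 0.9156.

yes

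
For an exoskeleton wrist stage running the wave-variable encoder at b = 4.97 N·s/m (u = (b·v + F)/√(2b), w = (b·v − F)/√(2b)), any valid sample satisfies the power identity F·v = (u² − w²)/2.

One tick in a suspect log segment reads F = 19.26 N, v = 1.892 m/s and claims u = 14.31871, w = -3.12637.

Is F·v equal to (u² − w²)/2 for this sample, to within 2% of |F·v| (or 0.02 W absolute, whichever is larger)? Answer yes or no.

F·v = 19.26×1.892 = 36.4399 W.
(u² − w²)/2 = (205.0255 − 9.7742)/2 = 97.6256 W.
|Δ| = 61.1857;  2% of max(1, |F·v|) = 0.7288.

no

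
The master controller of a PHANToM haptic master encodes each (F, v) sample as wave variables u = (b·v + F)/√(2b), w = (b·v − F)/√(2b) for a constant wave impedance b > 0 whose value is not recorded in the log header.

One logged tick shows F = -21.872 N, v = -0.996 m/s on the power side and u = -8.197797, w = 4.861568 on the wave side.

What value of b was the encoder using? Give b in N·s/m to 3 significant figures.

b = 5.61 N·s/m

u + w = -3.336229;  u + w = √(2b)·v, so √(2b) = -3.336229/(-0.996) = 3.349628.
b = (√(2b))²/2 = 11.220004/2 = 5.610002.
(Check via u − w = 2F/√(2b): u − w = -13.059365, 2F/√(2b) = -13.059363.)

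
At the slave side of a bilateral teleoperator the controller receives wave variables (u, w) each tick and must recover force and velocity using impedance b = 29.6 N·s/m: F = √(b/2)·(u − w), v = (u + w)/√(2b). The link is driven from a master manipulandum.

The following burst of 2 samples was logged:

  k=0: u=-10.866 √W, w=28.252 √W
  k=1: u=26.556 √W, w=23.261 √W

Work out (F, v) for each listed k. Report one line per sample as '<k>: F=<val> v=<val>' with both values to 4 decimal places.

0: F=-150.4900 v=2.2596
1: F=12.6761 v=6.4747

k=0: u−w=-39.1180, u+w=17.3860; √(b/2)=3.8471, √(2b)=7.6942; F=3.8471×(-39.118)=-150.4900, v=17.3860/7.6942=2.2596
k=1: u−w=3.2950, u+w=49.8170; √(b/2)=3.8471, √(2b)=7.6942; F=3.8471×3.295=12.6761, v=49.8170/7.6942=6.4747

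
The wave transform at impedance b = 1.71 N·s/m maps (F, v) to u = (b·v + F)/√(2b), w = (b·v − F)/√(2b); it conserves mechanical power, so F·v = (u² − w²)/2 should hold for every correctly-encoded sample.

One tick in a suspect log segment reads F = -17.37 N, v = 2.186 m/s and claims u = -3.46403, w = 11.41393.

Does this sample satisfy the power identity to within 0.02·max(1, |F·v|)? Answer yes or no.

no

F·v = (-17.37)×2.186 = -37.97082 W.
(u² − w²)/2 = (11.99950 − 130.27780)/2 = -59.13915 W.
|Δ| = 21.16833;  2% of max(1, |F·v|) = 0.75942.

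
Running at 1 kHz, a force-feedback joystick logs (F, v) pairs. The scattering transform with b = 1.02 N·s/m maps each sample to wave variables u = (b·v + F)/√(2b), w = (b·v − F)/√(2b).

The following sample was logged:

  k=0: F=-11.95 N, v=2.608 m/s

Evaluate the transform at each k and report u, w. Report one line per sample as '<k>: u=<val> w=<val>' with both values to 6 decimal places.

k=0: b·v=1.02×2.608=2.660160; √(2b)=1.428286; u=(2.660160+(-11.95))/1.428286=-6.504189, w=(2.660160−(-11.95))/1.428286=10.229158

0: u=-6.504189 w=10.229158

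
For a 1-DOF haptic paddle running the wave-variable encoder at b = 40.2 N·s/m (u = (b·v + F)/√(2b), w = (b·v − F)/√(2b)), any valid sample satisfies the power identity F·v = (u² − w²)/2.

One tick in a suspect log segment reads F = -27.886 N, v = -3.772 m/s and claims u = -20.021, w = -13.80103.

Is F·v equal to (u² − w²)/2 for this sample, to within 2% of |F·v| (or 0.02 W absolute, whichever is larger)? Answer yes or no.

F·v = (-27.886)×(-3.772) = 105.1860 W.
(u² − w²)/2 = (400.8404 − 190.4684)/2 = 105.1860 W.
|Δ| = 0.0000;  2% of max(1, |F·v|) = 2.1037.

yes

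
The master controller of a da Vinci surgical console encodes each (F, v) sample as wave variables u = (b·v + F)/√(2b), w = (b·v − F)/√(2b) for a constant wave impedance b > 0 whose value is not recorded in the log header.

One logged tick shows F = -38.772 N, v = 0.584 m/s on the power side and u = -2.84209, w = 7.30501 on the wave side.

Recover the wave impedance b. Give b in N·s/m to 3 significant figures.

b = 29.2 N·s/m

u + w = 4.46292;  u + w = √(2b)·v, so √(2b) = 4.46292/0.584 = 7.64199.
b = (√(2b))²/2 = 58.39995/2 = 29.19998.
(Check via u − w = 2F/√(2b): u − w = -10.14710, 2F/√(2b) = -10.14710.)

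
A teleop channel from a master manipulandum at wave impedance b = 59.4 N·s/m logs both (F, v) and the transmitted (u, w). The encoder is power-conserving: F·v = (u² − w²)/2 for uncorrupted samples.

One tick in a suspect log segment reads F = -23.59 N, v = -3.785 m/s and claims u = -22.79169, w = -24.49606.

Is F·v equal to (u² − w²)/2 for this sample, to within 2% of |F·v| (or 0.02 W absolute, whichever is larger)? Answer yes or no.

F·v = (-23.59)×(-3.785) = 89.2882 W.
(u² − w²)/2 = (519.4611 − 600.0570)/2 = -40.2979 W.
|Δ| = 129.5861;  2% of max(1, |F·v|) = 1.7858.

no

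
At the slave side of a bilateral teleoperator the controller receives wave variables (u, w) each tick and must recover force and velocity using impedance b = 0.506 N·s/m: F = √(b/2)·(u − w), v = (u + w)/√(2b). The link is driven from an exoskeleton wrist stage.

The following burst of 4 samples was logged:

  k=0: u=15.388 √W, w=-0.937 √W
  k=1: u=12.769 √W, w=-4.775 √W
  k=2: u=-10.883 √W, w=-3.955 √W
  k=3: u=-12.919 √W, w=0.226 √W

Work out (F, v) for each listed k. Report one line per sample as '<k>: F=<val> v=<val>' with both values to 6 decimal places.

k=0: u−w=16.325000, u+w=14.451000; √(b/2)=0.502991, √(2b)=1.005982; F=0.502991×16.325=8.211329, v=14.451000/1.005982=14.365067
k=1: u−w=17.544000, u+w=7.994000; √(b/2)=0.502991, √(2b)=1.005982; F=0.502991×17.544=8.824475, v=7.994000/1.005982=7.946463
k=2: u−w=-6.928000, u+w=-14.838000; √(b/2)=0.502991, √(2b)=1.005982; F=0.502991×(-6.928)=-3.484722, v=-14.838000/1.005982=-14.749765
k=3: u−w=-13.145000, u+w=-12.693000; √(b/2)=0.502991, √(2b)=1.005982; F=0.502991×(-13.145)=-6.611817, v=-12.693000/1.005982=-12.617521

0: F=8.211329 v=14.365067
1: F=8.824475 v=7.946463
2: F=-3.484722 v=-14.749765
3: F=-6.611817 v=-12.617521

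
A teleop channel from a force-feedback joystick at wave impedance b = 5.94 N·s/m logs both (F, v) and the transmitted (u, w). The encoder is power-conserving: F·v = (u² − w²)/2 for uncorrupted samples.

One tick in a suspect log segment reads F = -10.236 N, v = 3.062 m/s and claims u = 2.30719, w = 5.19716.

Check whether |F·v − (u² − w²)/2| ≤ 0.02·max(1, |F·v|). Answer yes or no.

F·v = (-10.236)×3.062 = -31.3426 W.
(u² − w²)/2 = (5.3231 − 27.0105)/2 = -10.8437 W.
|Δ| = 20.4990;  2% of max(1, |F·v|) = 0.6269.

no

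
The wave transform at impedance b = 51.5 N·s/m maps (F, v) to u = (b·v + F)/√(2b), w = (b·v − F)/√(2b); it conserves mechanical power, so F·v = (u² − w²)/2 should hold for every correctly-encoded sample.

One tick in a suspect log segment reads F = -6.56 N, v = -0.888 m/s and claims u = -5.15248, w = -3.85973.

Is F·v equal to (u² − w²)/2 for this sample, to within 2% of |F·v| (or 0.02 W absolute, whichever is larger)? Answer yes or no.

yes

F·v = (-6.56)×(-0.888) = 5.82528 W.
(u² − w²)/2 = (26.54805 − 14.89752)/2 = 5.82527 W.
|Δ| = 0.00001;  2% of max(1, |F·v|) = 0.11651.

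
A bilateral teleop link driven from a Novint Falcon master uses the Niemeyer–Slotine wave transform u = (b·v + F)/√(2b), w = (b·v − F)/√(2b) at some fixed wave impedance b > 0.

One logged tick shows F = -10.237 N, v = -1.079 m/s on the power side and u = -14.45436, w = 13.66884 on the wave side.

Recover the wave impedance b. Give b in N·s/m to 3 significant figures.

b = 0.265 N·s/m

u + w = -0.78552;  u + w = √(2b)·v, so √(2b) = -0.78552/(-1.079) = 0.72801.
b = (√(2b))²/2 = 0.52999/2 = 0.26500.
(Check via u − w = 2F/√(2b): u − w = -28.12320, 2F/√(2b) = -28.12334.)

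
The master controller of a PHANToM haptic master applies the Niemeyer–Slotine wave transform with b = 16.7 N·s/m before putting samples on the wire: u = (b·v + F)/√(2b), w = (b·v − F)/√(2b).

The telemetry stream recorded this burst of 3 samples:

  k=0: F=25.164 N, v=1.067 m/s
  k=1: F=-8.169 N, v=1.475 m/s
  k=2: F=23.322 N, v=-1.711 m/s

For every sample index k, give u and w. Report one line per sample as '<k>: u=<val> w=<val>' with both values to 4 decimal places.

k=0: b·v=16.7×1.067=17.8189; √(2b)=5.7793; u=(17.8189+25.164)/5.7793=7.4374, w=(17.8189−25.164)/5.7793=-1.2709
k=1: b·v=16.7×1.475=24.6325; √(2b)=5.7793; u=(24.6325+(-8.169))/5.7793=2.8487, w=(24.6325−(-8.169))/5.7793=5.6757
k=2: b·v=16.7×(-1.711)=-28.5737; √(2b)=5.7793; u=(-28.5737+23.322)/5.7793=-0.9087, w=(-28.5737−23.322)/5.7793=-8.9796

0: u=7.4374 w=-1.2709
1: u=2.8487 w=5.6757
2: u=-0.9087 w=-8.9796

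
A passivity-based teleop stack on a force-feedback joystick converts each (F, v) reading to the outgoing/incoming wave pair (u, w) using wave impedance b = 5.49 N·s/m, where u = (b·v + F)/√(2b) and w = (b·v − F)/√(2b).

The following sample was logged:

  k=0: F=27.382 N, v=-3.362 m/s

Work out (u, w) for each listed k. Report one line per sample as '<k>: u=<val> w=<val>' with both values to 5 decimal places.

k=0: b·v=5.49×(-3.362)=-18.45738; √(2b)=3.31361; u=(-18.45738+27.382)/3.31361=2.69332, w=(-18.45738−27.382)/3.31361=-13.83367

0: u=2.69332 w=-13.83367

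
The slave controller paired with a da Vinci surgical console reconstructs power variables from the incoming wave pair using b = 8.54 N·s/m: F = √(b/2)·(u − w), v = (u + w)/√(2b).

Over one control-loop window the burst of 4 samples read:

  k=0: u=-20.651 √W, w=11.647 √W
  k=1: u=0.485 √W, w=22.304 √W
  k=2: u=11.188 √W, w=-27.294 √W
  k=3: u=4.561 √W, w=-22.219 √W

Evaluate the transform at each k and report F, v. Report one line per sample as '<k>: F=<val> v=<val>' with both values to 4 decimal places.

0: F=-66.7405 v=-2.1787
1: F=-45.0867 v=5.5142
2: F=79.5191 v=-3.8971
3: F=55.3381 v=-4.2727

k=0: u−w=-32.2980, u+w=-9.0040; √(b/2)=2.0664, √(2b)=4.1328; F=2.0664×(-32.298)=-66.7405, v=-9.0040/4.1328=-2.1787
k=1: u−w=-21.8190, u+w=22.7890; √(b/2)=2.0664, √(2b)=4.1328; F=2.0664×(-21.819)=-45.0867, v=22.7890/4.1328=5.5142
k=2: u−w=38.4820, u+w=-16.1060; √(b/2)=2.0664, √(2b)=4.1328; F=2.0664×38.482=79.5191, v=-16.1060/4.1328=-3.8971
k=3: u−w=26.7800, u+w=-17.6580; √(b/2)=2.0664, √(2b)=4.1328; F=2.0664×26.78=55.3381, v=-17.6580/4.1328=-4.2727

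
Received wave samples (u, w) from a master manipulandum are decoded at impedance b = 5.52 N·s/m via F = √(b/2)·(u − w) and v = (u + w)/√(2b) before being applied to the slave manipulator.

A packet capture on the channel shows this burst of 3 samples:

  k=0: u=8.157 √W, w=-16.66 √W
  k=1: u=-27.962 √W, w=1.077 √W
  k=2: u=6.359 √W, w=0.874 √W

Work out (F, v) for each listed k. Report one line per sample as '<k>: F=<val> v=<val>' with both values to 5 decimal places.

0: F=41.22910 v=-2.55910
1: F=-48.24321 v=-8.09143
2: F=9.11237 v=2.17688

k=0: u−w=24.81700, u+w=-8.50300; √(b/2)=1.66132, √(2b)=3.32265; F=1.66132×24.817=41.22910, v=-8.50300/3.32265=-2.55910
k=1: u−w=-29.03900, u+w=-26.88500; √(b/2)=1.66132, √(2b)=3.32265; F=1.66132×(-29.039)=-48.24321, v=-26.88500/3.32265=-8.09143
k=2: u−w=5.48500, u+w=7.23300; √(b/2)=1.66132, √(2b)=3.32265; F=1.66132×5.485=9.11237, v=7.23300/3.32265=2.17688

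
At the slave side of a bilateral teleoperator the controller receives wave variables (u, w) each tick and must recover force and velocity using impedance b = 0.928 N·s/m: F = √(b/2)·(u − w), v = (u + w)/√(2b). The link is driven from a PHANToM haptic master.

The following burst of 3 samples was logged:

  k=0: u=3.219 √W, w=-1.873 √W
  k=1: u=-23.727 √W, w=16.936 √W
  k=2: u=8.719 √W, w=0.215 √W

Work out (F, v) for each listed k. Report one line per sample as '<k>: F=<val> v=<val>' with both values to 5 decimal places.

k=0: u−w=5.09200, u+w=1.34600; √(b/2)=0.68118, √(2b)=1.36235; F=0.68118×5.092=3.46855, v=1.34600/1.36235=0.98800
k=1: u−w=-40.66300, u+w=-6.79100; √(b/2)=0.68118, √(2b)=1.36235; F=0.68118×(-40.663)=-27.69864, v=-6.79100/1.36235=-4.98477
k=2: u−w=8.50400, u+w=8.93400; √(b/2)=0.68118, √(2b)=1.36235; F=0.68118×8.504=5.79272, v=8.93400/1.36235=6.55778

0: F=3.46855 v=0.98800
1: F=-27.69864 v=-4.98477
2: F=5.79272 v=6.55778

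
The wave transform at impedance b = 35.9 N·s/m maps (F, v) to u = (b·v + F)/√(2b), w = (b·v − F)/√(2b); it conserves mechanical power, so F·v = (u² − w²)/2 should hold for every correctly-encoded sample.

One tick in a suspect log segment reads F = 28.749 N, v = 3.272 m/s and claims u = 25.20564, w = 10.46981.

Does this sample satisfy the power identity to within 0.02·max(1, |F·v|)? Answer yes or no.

F·v = 28.749×3.272 = 94.06673 W.
(u² − w²)/2 = (635.32429 − 109.61692)/2 = 262.85368 W.
|Δ| = 168.78696;  2% of max(1, |F·v|) = 1.88133.

no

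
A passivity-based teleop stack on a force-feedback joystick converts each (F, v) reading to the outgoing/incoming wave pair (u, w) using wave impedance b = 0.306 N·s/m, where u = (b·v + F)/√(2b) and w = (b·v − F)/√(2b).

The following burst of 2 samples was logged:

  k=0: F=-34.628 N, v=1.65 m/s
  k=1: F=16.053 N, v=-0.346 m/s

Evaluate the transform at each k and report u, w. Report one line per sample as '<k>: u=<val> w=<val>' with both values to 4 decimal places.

k=0: b·v=0.306×1.65=0.5049; √(2b)=0.7823; u=(0.5049+(-34.628))/0.7823=-43.6187, w=(0.5049−(-34.628))/0.7823=44.9095
k=1: b·v=0.306×(-0.346)=-0.1059; √(2b)=0.7823; u=(-0.1059+16.053)/0.7823=20.3848, w=(-0.1059−16.053)/0.7823=-20.6555

0: u=-43.6187 w=44.9095
1: u=20.3848 w=-20.6555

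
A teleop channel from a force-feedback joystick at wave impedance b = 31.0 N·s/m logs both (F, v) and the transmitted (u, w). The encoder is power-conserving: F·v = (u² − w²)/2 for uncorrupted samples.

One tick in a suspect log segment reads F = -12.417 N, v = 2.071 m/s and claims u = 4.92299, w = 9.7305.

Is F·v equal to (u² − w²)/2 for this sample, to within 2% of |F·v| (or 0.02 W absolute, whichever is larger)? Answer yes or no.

F·v = (-12.417)×2.071 = -25.7156 W.
(u² − w²)/2 = (24.2358 − 94.6826)/2 = -35.2234 W.
|Δ| = 9.5078;  2% of max(1, |F·v|) = 0.5143.

no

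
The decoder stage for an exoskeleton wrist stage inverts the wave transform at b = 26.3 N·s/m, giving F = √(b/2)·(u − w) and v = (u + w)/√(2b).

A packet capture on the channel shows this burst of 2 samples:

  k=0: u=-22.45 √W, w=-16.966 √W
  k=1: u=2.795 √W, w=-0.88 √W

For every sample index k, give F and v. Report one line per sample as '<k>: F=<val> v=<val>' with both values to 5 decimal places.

k=0: u−w=-5.48400, u+w=-39.41600; √(b/2)=3.62629, √(2b)=7.25259; F=3.62629×(-5.484)=-19.88659, v=-39.41600/7.25259=-5.43475
k=1: u−w=3.67500, u+w=1.91500; √(b/2)=3.62629, √(2b)=7.25259; F=3.62629×3.675=13.32663, v=1.91500/7.25259=0.26404

0: F=-19.88659 v=-5.43475
1: F=13.32663 v=0.26404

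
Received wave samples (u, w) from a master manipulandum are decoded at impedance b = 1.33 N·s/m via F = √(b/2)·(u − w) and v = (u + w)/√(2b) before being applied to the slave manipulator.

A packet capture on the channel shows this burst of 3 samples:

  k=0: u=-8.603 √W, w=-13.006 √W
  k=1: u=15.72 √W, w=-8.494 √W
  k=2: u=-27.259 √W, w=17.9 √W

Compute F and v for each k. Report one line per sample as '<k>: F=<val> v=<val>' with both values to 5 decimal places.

0: F=3.59054 v=-13.24933
1: F=19.74592 v=4.43054
2: F=-36.82605 v=-5.73837

k=0: u−w=4.40300, u+w=-21.60900; √(b/2)=0.81548, √(2b)=1.63095; F=0.81548×4.403=3.59054, v=-21.60900/1.63095=-13.24933
k=1: u−w=24.21400, u+w=7.22600; √(b/2)=0.81548, √(2b)=1.63095; F=0.81548×24.214=19.74592, v=7.22600/1.63095=4.43054
k=2: u−w=-45.15900, u+w=-9.35900; √(b/2)=0.81548, √(2b)=1.63095; F=0.81548×(-45.159)=-36.82605, v=-9.35900/1.63095=-5.73837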